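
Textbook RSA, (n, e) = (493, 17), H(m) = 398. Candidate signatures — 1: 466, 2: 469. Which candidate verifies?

1

Candidate 1: 466^17 mod 493 = 398
  → matches H(m) = 398
Candidate 2: 469^17 mod 493 = 299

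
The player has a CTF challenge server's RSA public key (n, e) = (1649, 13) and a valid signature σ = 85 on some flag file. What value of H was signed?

Squares mod 1649: σ^1≡85, σ^2≡629, σ^4≡1530, σ^8≡969
13 = 8 + 4 + 1, so σ^13 ≡ 969·1530·85 ≡ 221 (mod 1649)

221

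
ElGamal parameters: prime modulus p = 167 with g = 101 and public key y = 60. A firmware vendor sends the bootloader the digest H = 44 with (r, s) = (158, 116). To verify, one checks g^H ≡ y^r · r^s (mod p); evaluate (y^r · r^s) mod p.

Squares mod 167: 60^1≡60, 60^2≡93, 60^4≡132, 60^8≡56, 60^16≡130, 60^32≡33, 60^64≡87, 60^128≡54
158 = 128 + 16 + 8 + 4 + 2, so 60^158 ≡ 54·130·56·132·93 ≡ 3 (mod 167)
Squares mod 167: 158^1≡158, 158^2≡81, 158^4≡48, 158^8≡133, 158^16≡154, 158^32≡2, 158^64≡4
116 = 64 + 32 + 16 + 4, so 158^116 ≡ 4·2·154·48 ≡ 18 (mod 167)
y^r · r^s ≡ 3·18 = 54 ≡ 54 (mod 167)

54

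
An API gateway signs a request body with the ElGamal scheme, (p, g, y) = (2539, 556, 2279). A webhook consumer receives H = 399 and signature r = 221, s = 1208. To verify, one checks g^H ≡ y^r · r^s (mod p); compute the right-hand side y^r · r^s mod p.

1667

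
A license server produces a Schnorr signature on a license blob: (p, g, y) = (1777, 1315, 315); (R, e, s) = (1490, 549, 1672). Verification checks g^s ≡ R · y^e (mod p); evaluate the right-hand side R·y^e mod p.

1179

315^2 = 99225 ≡ 1490
315^4 ≡ 1490^2 = 2220100 ≡ 627
315^8 ≡ 627^2 = 393129 ≡ 412
315^16 ≡ 412^2 = 169744 ≡ 929
315^32 ≡ 929^2 = 863041 ≡ 1196
315^64 ≡ 1196^2 = 1430416 ≡ 1708
315^128 ≡ 1708^2 = 2917264 ≡ 1207
315^256 ≡ 1207^2 = 1456849 ≡ 1486
315^512 ≡ 1486^2 = 2208196 ≡ 1162
549 = 512 + 32 + 4 + 1, so 315^549 ≡ 1162·1196·627·315 ≡ 64 (mod 1777)
R · y^e ≡ 1490·64 = 95360 ≡ 1179 (mod 1777)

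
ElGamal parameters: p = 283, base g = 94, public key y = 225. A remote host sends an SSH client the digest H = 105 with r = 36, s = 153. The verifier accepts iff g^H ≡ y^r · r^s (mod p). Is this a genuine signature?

Left side g^H mod p:
Squares mod 283: 94^1≡94, 94^2≡63, 94^4≡7, 94^8≡49, 94^16≡137, 94^32≡91, 94^64≡74
105 = 64 + 32 + 8 + 1, so 94^105 ≡ 74·91·49·94 ≡ 4 (mod 283)
Right side y^r · r^s mod p:
Squares mod 283: 225^1≡225, 225^2≡251, 225^4≡175, 225^8≡61, 225^16≡42, 225^32≡66
36 = 32 + 4, so 225^36 ≡ 66·175 ≡ 230 (mod 283)
Squares mod 283: 36^1≡36, 36^2≡164, 36^4≡11, 36^8≡121, 36^16≡208, 36^32≡248, 36^64≡93, 36^128≡159
153 = 128 + 16 + 8 + 1, so 36^153 ≡ 159·208·121·36 ≡ 199 (mod 283)
230·199 = 45770 ≡ 207 (mod 283)
4 ≠ 207, so verification fails.

forged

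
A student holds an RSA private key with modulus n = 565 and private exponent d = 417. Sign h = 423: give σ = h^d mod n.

h^2 ≡ 423^2 = 178929 ≡ 389
h^4 ≡ 389^2 = 151321 ≡ 466
h^8 ≡ 466^2 = 217156 ≡ 196
h^16 ≡ 196^2 = 38416 ≡ 561
h^32 ≡ 561^2 = 314721 ≡ 16
h^64 ≡ 16^2 = 256
h^128 ≡ 256^2 = 65536 ≡ 561
h^256 ≡ 561^2 = 314721 ≡ 16
417 = 256 + 128 + 32 + 1, so h^417 ≡ 16·561·16·423 ≡ 203 (mod 565)

203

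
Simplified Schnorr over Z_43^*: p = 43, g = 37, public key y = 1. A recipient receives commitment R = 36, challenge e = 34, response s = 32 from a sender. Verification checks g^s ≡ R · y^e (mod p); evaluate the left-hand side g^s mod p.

37^2 = 1369 ≡ 36
37^4 ≡ 36^2 = 1296 ≡ 6
37^8 ≡ 6^2 = 36
37^16 ≡ 36^2 = 1296 ≡ 6
37^32 ≡ 6^2 = 36

36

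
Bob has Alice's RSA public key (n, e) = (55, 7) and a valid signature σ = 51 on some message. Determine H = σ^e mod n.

σ^2 ≡ 51^2 = 2601 ≡ 16
σ^4 ≡ 16^2 = 256 ≡ 36
7 = 4 + 2 + 1, so σ^7 ≡ 36·16·51 ≡ 6 (mod 55)

6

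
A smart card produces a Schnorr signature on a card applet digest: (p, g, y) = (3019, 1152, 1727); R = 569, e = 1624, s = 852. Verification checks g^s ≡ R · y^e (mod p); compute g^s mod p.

671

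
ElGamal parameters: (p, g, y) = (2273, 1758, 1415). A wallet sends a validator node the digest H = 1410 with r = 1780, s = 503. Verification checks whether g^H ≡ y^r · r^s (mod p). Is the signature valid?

Left side g^H mod p:
1758^2 = 3090564 ≡ 1557
1758^4 ≡ 1557^2 = 2424249 ≡ 1231
1758^8 ≡ 1231^2 = 1515361 ≡ 1543
1758^16 ≡ 1543^2 = 2380849 ≡ 1018
1758^32 ≡ 1018^2 = 1036324 ≡ 2109
1758^64 ≡ 2109^2 = 4447881 ≡ 1893
1758^128 ≡ 1893^2 = 3583449 ≡ 1201
1758^256 ≡ 1201^2 = 1442401 ≡ 1319
1758^512 ≡ 1319^2 = 1739761 ≡ 916
1758^1024 ≡ 916^2 = 839056 ≡ 319
1410 = 1024 + 256 + 128 + 2, so 1758^1410 ≡ 319·1319·1201·1557 ≡ 1554 (mod 2273)
Right side y^r · r^s mod p:
1415^2 = 2002225 ≡ 1985
1415^4 ≡ 1985^2 = 3940225 ≡ 1116
1415^8 ≡ 1116^2 = 1245456 ≡ 2125
1415^16 ≡ 2125^2 = 4515625 ≡ 1447
1415^32 ≡ 1447^2 = 2093809 ≡ 376
1415^64 ≡ 376^2 = 141376 ≡ 450
1415^128 ≡ 450^2 = 202500 ≡ 203
1415^256 ≡ 203^2 = 41209 ≡ 295
1415^512 ≡ 295^2 = 87025 ≡ 651
1415^1024 ≡ 651^2 = 423801 ≡ 1023
1780 = 1024 + 512 + 128 + 64 + 32 + 16 + 4, so 1415^1780 ≡ 1023·651·203·450·376·1447·1116 ≡ 857 (mod 2273)
1780^2 = 3168400 ≡ 2111
1780^4 ≡ 2111^2 = 4456321 ≡ 1241
1780^8 ≡ 1241^2 = 1540081 ≡ 1260
1780^16 ≡ 1260^2 = 1587600 ≡ 1046
1780^32 ≡ 1046^2 = 1094116 ≡ 803
1780^64 ≡ 803^2 = 644809 ≡ 1550
1780^128 ≡ 1550^2 = 2402500 ≡ 2212
1780^256 ≡ 2212^2 = 4892944 ≡ 1448
503 = 256 + 128 + 64 + 32 + 16 + 4 + 2 + 1, so 1780^503 ≡ 1448·2212·1550·803·1046·1241·2111·1780 ≡ 1018 (mod 2273)
857·1018 = 872426 ≡ 1867 (mod 2273)
1554 ≠ 1867, so verification fails.

invalid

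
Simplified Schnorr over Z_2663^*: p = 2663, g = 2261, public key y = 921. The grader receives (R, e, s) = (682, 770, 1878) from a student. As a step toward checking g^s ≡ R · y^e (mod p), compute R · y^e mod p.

Squares mod 2663: 921^1≡921, 921^2≡1407, 921^4≡1040, 921^8≡422, 921^16≡2326, 921^32≡1723, 921^64≡2147, 921^128≡2619, 921^256≡1936, 921^512≡1255
770 = 512 + 256 + 2, so 921^770 ≡ 1255·1936·1407 ≡ 85 (mod 2663)
R · y^e ≡ 682·85 = 57970 ≡ 2047 (mod 2663)

2047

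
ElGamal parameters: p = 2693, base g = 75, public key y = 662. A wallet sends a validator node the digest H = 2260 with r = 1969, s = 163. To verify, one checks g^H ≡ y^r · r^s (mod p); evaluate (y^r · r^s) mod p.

Squares mod 2693: 662^1≡662, 662^2≡1978, 662^4≡2248, 662^8≡1436, 662^16≡1951, 662^32≡1192, 662^64≡1653, 662^128≡1707, 662^256≡23, 662^512≡529, 662^1024≡2462
1969 = 1024 + 512 + 256 + 128 + 32 + 16 + 1, so 662^1969 ≡ 2462·529·23·1707·1192·1951·662 ≡ 1060 (mod 2693)
Squares mod 2693: 1969^1≡1969, 1969^2≡1734, 1969^4≡1368, 1969^8≡2482, 1969^16≡1433, 1969^32≡1423, 1969^64≡2486, 1969^128≡2454
163 = 128 + 32 + 2 + 1, so 1969^163 ≡ 2454·1423·1734·1969 ≡ 728 (mod 2693)
y^r · r^s ≡ 1060·728 = 771680 ≡ 1482 (mod 2693)

1482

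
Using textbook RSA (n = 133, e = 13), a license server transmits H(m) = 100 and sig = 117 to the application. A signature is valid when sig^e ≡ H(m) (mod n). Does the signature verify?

does not verify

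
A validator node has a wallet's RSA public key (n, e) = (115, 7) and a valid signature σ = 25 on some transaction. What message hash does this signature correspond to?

105

σ^7 mod 115 = 105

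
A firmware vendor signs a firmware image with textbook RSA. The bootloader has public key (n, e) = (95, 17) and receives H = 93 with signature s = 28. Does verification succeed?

passes

s^2 ≡ 28^2 = 784 ≡ 24
s^4 ≡ 24^2 = 576 ≡ 6
s^8 ≡ 6^2 = 36
s^16 ≡ 36^2 = 1296 ≡ 61
17 = 16 + 1, so s^17 ≡ 61·28 ≡ 93 (mod 95)
Since 93 equals the digest 93, verification succeeds.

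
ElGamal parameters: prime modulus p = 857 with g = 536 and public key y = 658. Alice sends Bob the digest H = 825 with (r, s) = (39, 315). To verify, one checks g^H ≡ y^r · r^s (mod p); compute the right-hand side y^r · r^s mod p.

813

Squares mod 857: 658^1≡658, 658^2≡179, 658^4≡332, 658^8≡528, 658^16≡259, 658^32≡235
39 = 32 + 4 + 2 + 1, so 658^39 ≡ 235·332·179·658 ≡ 311 (mod 857)
Squares mod 857: 39^1≡39, 39^2≡664, 39^4≡398, 39^8≡716, 39^16≡170, 39^32≡619, 39^64≡82, 39^128≡725, 39^256≡284
315 = 256 + 32 + 16 + 8 + 2 + 1, so 39^315 ≡ 284·619·170·716·664·39 ≡ 314 (mod 857)
y^r · r^s ≡ 311·314 = 97654 ≡ 813 (mod 857)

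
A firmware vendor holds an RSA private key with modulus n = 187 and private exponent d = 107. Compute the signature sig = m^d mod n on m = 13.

Squares mod 187: m^1≡13, m^2≡169, m^4≡137, m^8≡69, m^16≡86, m^32≡103, m^64≡137
107 = 64 + 32 + 8 + 2 + 1, so m^107 ≡ 137·103·69·169·13 ≡ 106 (mod 187)

106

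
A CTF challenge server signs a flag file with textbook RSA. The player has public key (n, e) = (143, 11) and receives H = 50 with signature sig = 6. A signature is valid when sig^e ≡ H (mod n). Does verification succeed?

passes

sig^2 ≡ 6^2 = 36
sig^4 ≡ 36^2 = 1296 ≡ 9
sig^8 ≡ 9^2 = 81
11 = 8 + 2 + 1, so sig^11 ≡ 81·36·6 ≡ 50 (mod 143)
Since 50 equals the digest 50, verification succeeds.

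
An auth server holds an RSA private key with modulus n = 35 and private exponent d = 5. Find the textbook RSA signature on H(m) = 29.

29

(H(m))^2 ≡ 29^2 = 841 ≡ 1
(H(m))^4 ≡ 1^2 = 1
5 = 4 + 1, so (H(m))^5 ≡ 1·29 ≡ 29 (mod 35)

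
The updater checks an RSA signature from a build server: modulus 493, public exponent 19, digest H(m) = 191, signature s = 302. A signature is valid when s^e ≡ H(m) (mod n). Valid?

s^2 ≡ 302^2 = 91204 ≡ 492
s^4 ≡ 492^2 = 242064 ≡ 1
s^8 ≡ 1^2 = 1
s^16 ≡ 1^2 = 1
19 = 16 + 2 + 1, so s^19 ≡ 1·492·302 ≡ 191 (mod 493)
Since 191 equals the digest 191, verification succeeds.

yes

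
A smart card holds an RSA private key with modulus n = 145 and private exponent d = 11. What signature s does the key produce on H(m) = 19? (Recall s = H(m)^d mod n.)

Squares mod 145: (H(m))^1≡19, (H(m))^2≡71, (H(m))^4≡111, (H(m))^8≡141
11 = 8 + 2 + 1, so (H(m))^11 ≡ 141·71·19 ≡ 114 (mod 145)

114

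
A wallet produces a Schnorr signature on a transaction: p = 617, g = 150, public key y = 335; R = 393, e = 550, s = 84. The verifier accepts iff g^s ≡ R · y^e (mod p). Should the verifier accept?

reject

g^s mod p:
Squares mod 617: 150^1≡150, 150^2≡288, 150^4≡266, 150^8≡418, 150^16≡113, 150^32≡429, 150^64≡175
84 = 64 + 16 + 4, so 150^84 ≡ 175·113·266 ≡ 225 (mod 617)
R · y^e mod p:
Squares mod 617: 335^1≡335, 335^2≡548, 335^4≡442, 335^8≡392, 335^16≡31, 335^32≡344, 335^64≡489, 335^128≡342, 335^256≡351, 335^512≡418
550 = 512 + 32 + 4 + 2, so 335^550 ≡ 418·344·442·548 ≡ 423 (mod 617)
393·423 = 166239 ≡ 266 (mod 617)
225 ≠ 266; the check fails.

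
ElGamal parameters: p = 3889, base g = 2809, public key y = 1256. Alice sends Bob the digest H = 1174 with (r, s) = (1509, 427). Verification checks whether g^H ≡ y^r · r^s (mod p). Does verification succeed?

passes

Left side g^H mod p:
Squares mod 3889: 2809^1≡2809, 2809^2≡3589, 2809^4≡553, 2809^8≡2467, 2809^16≡3693, 2809^32≡3415, 2809^64≡3003, 2809^128≡3307, 2809^256≡381, 2809^512≡1268, 2809^1024≡1667
1174 = 1024 + 128 + 16 + 4 + 2, so 2809^1174 ≡ 1667·3307·3693·553·3589 ≡ 15 (mod 3889)
Right side y^r · r^s mod p:
Squares mod 3889: 1256^1≡1256, 1256^2≡2491, 1256^4≡2126, 1256^8≡858, 1256^16≡1143, 1256^32≡3634, 1256^64≡2801, 1256^128≡1488, 1256^256≡1303, 1256^512≡2205, 1256^1024≡775
1509 = 1024 + 256 + 128 + 64 + 32 + 4 + 1, so 1256^1509 ≡ 775·1303·1488·2801·3634·2126·1256 ≡ 1240 (mod 3889)
Squares mod 3889: 1509^1≡1509, 1509^2≡2016, 1509^4≡251, 1509^8≡777, 1509^16≡934, 1509^32≡1220, 1509^64≡2802, 1509^128≡3202, 1509^256≡1400
427 = 256 + 128 + 32 + 8 + 2 + 1, so 1509^427 ≡ 1400·3202·1220·777·2016·1509 ≡ 2462 (mod 3889)
1240·2462 = 3052880 ≡ 15 (mod 3889)
15 ≡ 15 (mod 3889), so the signature is genuine.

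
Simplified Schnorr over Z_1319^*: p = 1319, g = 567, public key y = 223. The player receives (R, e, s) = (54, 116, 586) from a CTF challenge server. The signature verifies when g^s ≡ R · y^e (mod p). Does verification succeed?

fails

g^s mod p:
567^586 mod 1319 = 280
R · y^e mod p:
223^116 mod 1319 = 443
54·443 = 23922 ≡ 180 (mod 1319)
280 ≠ 180; the check fails.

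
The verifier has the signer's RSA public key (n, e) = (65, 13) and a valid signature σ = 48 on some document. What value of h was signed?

σ^2 ≡ 48^2 = 2304 ≡ 29
σ^4 ≡ 29^2 = 841 ≡ 61
σ^8 ≡ 61^2 = 3721 ≡ 16
13 = 8 + 4 + 1, so σ^13 ≡ 16·61·48 ≡ 48 (mod 65)

48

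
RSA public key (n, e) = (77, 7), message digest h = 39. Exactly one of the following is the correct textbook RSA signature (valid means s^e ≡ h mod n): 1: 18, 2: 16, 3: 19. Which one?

1

Candidate 1: Squares mod 77: 18^1≡18, 18^2≡16, 18^4≡25; 7 = 4 + 2 + 1, so 18^7 ≡ 25·16·18 ≡ 39 (mod 77)
  → matches h = 39
Candidate 2: Squares mod 77: 16^1≡16, 16^2≡25, 16^4≡9; 7 = 4 + 2 + 1, so 16^7 ≡ 9·25·16 ≡ 58 (mod 77)
Candidate 3: Squares mod 77: 19^1≡19, 19^2≡53, 19^4≡37; 7 = 4 + 2 + 1, so 19^7 ≡ 37·53·19 ≡ 68 (mod 77)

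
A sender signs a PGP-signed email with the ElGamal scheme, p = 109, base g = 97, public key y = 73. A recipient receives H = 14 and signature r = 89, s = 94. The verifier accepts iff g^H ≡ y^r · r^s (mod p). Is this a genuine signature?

genuine

Left side g^H mod p:
97^14 mod 109 = 73
Right side y^r · r^s mod p:
73^89 mod 109 = 26
89^94 mod 109 = 7
26·7 = 182 ≡ 73 (mod 109)
73 ≡ 73 (mod 109), so the signature is genuine.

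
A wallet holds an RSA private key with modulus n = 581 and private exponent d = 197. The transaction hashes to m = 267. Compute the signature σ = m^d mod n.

Squares mod 581: m^1≡267, m^2≡407, m^4≡64, m^8≡29, m^16≡260, m^32≡204, m^64≡365, m^128≡176
197 = 128 + 64 + 4 + 1, so m^197 ≡ 176·365·64·267 ≡ 435 (mod 581)

435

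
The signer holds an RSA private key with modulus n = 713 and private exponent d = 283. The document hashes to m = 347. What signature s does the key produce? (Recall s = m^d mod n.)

440

m^2 ≡ 347^2 = 120409 ≡ 625
m^4 ≡ 625^2 = 390625 ≡ 614
m^8 ≡ 614^2 = 376996 ≡ 532
m^16 ≡ 532^2 = 283024 ≡ 676
m^32 ≡ 676^2 = 456976 ≡ 656
m^64 ≡ 656^2 = 430336 ≡ 397
m^128 ≡ 397^2 = 157609 ≡ 36
m^256 ≡ 36^2 = 1296 ≡ 583
283 = 256 + 16 + 8 + 2 + 1, so m^283 ≡ 583·676·532·625·347 ≡ 440 (mod 713)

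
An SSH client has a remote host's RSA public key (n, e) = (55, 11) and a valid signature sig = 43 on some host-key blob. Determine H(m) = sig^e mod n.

sig^2 ≡ 43^2 = 1849 ≡ 34
sig^4 ≡ 34^2 = 1156 ≡ 1
sig^8 ≡ 1^2 = 1
11 = 8 + 2 + 1, so sig^11 ≡ 1·34·43 ≡ 32 (mod 55)

32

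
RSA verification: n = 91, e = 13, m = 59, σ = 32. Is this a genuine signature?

σ^2 ≡ 32^2 = 1024 ≡ 23
σ^4 ≡ 23^2 = 529 ≡ 74
σ^8 ≡ 74^2 = 5476 ≡ 16
13 = 8 + 4 + 1, so σ^13 ≡ 16·74·32 ≡ 32 (mod 91)
The recovered value 32 does not match the digest 59.

forged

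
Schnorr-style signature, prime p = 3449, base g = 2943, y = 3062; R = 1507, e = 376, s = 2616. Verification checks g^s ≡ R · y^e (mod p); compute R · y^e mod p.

412

3062^2 = 9375844 ≡ 1462
3062^4 ≡ 1462^2 = 2137444 ≡ 2513
3062^8 ≡ 2513^2 = 6315169 ≡ 50
3062^16 ≡ 50^2 = 2500
3062^32 ≡ 2500^2 = 6250000 ≡ 412
3062^64 ≡ 412^2 = 169744 ≡ 743
3062^128 ≡ 743^2 = 552049 ≡ 209
3062^256 ≡ 209^2 = 43681 ≡ 2293
376 = 256 + 64 + 32 + 16 + 8, so 3062^376 ≡ 2293·743·412·2500·50 ≡ 1790 (mod 3449)
R · y^e ≡ 1507·1790 = 2697530 ≡ 412 (mod 3449)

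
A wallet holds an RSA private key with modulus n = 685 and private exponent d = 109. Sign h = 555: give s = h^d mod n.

Squares mod 685: h^1≡555, h^2≡460, h^4≡620, h^8≡115, h^16≡210, h^32≡260, h^64≡470
109 = 64 + 32 + 8 + 4 + 1, so h^109 ≡ 470·260·115·620·555 ≡ 375 (mod 685)

375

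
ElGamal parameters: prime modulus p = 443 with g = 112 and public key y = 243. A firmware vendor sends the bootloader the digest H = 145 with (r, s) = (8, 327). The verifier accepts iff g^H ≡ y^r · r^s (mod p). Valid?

no

Left side g^H mod p:
112^2 = 12544 ≡ 140
112^4 ≡ 140^2 = 19600 ≡ 108
112^8 ≡ 108^2 = 11664 ≡ 146
112^16 ≡ 146^2 = 21316 ≡ 52
112^32 ≡ 52^2 = 2704 ≡ 46
112^64 ≡ 46^2 = 2116 ≡ 344
112^128 ≡ 344^2 = 118336 ≡ 55
145 = 128 + 16 + 1, so 112^145 ≡ 55·52·112 ≡ 31 (mod 443)
Right side y^r · r^s mod p:
243^2 = 59049 ≡ 130
243^4 ≡ 130^2 = 16900 ≡ 66
243^8 ≡ 66^2 = 4356 ≡ 369
8^2 = 64
8^4 ≡ 64^2 = 4096 ≡ 109
8^8 ≡ 109^2 = 11881 ≡ 363
8^16 ≡ 363^2 = 131769 ≡ 198
8^32 ≡ 198^2 = 39204 ≡ 220
8^64 ≡ 220^2 = 48400 ≡ 113
8^128 ≡ 113^2 = 12769 ≡ 365
8^256 ≡ 365^2 = 133225 ≡ 325
327 = 256 + 64 + 4 + 2 + 1, so 8^327 ≡ 325·113·109·64·8 ≡ 440 (mod 443)
369·440 = 162360 ≡ 222 (mod 443)
31 ≠ 222, so verification fails.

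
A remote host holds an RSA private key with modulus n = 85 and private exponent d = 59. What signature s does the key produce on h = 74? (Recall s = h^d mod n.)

h^2 ≡ 74^2 = 5476 ≡ 36
h^4 ≡ 36^2 = 1296 ≡ 21
h^8 ≡ 21^2 = 441 ≡ 16
h^16 ≡ 16^2 = 256 ≡ 1
h^32 ≡ 1^2 = 1
59 = 32 + 16 + 8 + 2 + 1, so h^59 ≡ 1·1·16·36·74 ≡ 39 (mod 85)

39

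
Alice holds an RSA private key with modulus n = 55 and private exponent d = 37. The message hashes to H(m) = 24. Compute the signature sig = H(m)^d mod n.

29

(H(m))^2 ≡ 24^2 = 576 ≡ 26
(H(m))^4 ≡ 26^2 = 676 ≡ 16
(H(m))^8 ≡ 16^2 = 256 ≡ 36
(H(m))^16 ≡ 36^2 = 1296 ≡ 31
(H(m))^32 ≡ 31^2 = 961 ≡ 26
37 = 32 + 4 + 1, so (H(m))^37 ≡ 26·16·24 ≡ 29 (mod 55)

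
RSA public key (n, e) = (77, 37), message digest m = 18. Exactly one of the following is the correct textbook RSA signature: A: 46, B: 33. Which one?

A

Candidate A: 46^2 = 2116 ≡ 37; 46^4 ≡ 37^2 = 1369 ≡ 60; 46^8 ≡ 60^2 = 3600 ≡ 58; 46^16 ≡ 58^2 = 3364 ≡ 53; 46^32 ≡ 53^2 = 2809 ≡ 37; 37 = 32 + 4 + 1, so 46^37 ≡ 37·60·46 ≡ 18 (mod 77)
  → matches m = 18
Candidate B: 33^2 = 1089 ≡ 11; 33^4 ≡ 11^2 = 121 ≡ 44; 33^8 ≡ 44^2 = 1936 ≡ 11; 33^16 ≡ 11^2 = 121 ≡ 44; 33^32 ≡ 44^2 = 1936 ≡ 11; 37 = 32 + 4 + 1, so 33^37 ≡ 11·44·33 ≡ 33 (mod 77)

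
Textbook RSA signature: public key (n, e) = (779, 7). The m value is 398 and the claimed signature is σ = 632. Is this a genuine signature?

Squares mod 779: σ^1≡632, σ^2≡576, σ^4≡701
7 = 4 + 2 + 1, so σ^7 ≡ 701·576·632 ≡ 54 (mod 779)
54 ≠ 398, so verification fails.

forged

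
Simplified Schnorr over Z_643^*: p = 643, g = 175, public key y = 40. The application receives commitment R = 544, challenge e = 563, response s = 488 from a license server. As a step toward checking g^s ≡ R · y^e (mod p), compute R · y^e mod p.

Squares mod 643: 40^1≡40, 40^2≡314, 40^4≡217, 40^8≡150, 40^16≡638, 40^32≡25, 40^64≡625, 40^128≡324, 40^256≡167, 40^512≡240
563 = 512 + 32 + 16 + 2 + 1, so 40^563 ≡ 240·25·638·314·40 ≡ 572 (mod 643)
R · y^e ≡ 544·572 = 311168 ≡ 599 (mod 643)

599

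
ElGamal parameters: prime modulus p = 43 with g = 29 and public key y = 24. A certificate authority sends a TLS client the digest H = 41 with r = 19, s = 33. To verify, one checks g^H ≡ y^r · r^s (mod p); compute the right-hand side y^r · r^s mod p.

Squares mod 43: 24^1≡24, 24^2≡17, 24^4≡31, 24^8≡15, 24^16≡10
19 = 16 + 2 + 1, so 24^19 ≡ 10·17·24 ≡ 38 (mod 43)
Squares mod 43: 19^1≡19, 19^2≡17, 19^4≡31, 19^8≡15, 19^16≡10, 19^32≡14
33 = 32 + 1, so 19^33 ≡ 14·19 ≡ 8 (mod 43)
y^r · r^s ≡ 38·8 = 304 ≡ 3 (mod 43)

3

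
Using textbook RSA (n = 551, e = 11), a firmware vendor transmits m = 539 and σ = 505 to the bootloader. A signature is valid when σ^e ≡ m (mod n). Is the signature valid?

Squares mod 551: σ^1≡505, σ^2≡463, σ^4≡30, σ^8≡349
11 = 8 + 2 + 1, so σ^11 ≡ 349·463·505 ≡ 539 (mod 551)
Since 539 equals the digest 539, verification succeeds.

valid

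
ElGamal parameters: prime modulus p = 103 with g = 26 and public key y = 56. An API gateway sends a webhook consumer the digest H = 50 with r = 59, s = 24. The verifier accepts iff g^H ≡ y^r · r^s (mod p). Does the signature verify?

Left side g^H mod p:
26^2 = 676 ≡ 58
26^4 ≡ 58^2 = 3364 ≡ 68
26^8 ≡ 68^2 = 4624 ≡ 92
26^16 ≡ 92^2 = 8464 ≡ 18
26^32 ≡ 18^2 = 324 ≡ 15
50 = 32 + 16 + 2, so 26^50 ≡ 15·18·58 ≡ 4 (mod 103)
Right side y^r · r^s mod p:
56^2 = 3136 ≡ 46
56^4 ≡ 46^2 = 2116 ≡ 56
56^8 ≡ 56^2 = 3136 ≡ 46
56^16 ≡ 46^2 = 2116 ≡ 56
56^32 ≡ 56^2 = 3136 ≡ 46
59 = 32 + 16 + 8 + 2 + 1, so 56^59 ≡ 46·56·46·46·56 ≡ 46 (mod 103)
59^2 = 3481 ≡ 82
59^4 ≡ 82^2 = 6724 ≡ 29
59^8 ≡ 29^2 = 841 ≡ 17
59^16 ≡ 17^2 = 289 ≡ 83
24 = 16 + 8, so 59^24 ≡ 83·17 ≡ 72 (mod 103)
46·72 = 3312 ≡ 16 (mod 103)
4 ≠ 16, so verification fails.

does not verify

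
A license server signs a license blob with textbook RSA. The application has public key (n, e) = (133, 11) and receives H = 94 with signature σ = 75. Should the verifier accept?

σ^2 ≡ 75^2 = 5625 ≡ 39
σ^4 ≡ 39^2 = 1521 ≡ 58
σ^8 ≡ 58^2 = 3364 ≡ 39
11 = 8 + 2 + 1, so σ^11 ≡ 39·39·75 ≡ 94 (mod 133)
Since 94 equals the digest 94, verification succeeds.

accept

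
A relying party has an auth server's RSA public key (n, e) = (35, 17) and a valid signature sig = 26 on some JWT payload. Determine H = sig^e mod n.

Squares mod 35: sig^1≡26, sig^2≡11, sig^4≡16, sig^8≡11, sig^16≡16
17 = 16 + 1, so sig^17 ≡ 16·26 ≡ 31 (mod 35)

31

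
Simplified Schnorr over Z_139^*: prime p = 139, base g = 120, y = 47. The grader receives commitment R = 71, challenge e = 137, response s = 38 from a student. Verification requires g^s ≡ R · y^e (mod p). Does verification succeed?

fails

g^s mod p:
Squares mod 139: 120^1≡120, 120^2≡83, 120^4≡78, 120^8≡107, 120^16≡51, 120^32≡99
38 = 32 + 4 + 2, so 120^38 ≡ 99·78·83 ≡ 136 (mod 139)
R · y^e mod p:
Squares mod 139: 47^1≡47, 47^2≡124, 47^4≡86, 47^8≡29, 47^16≡7, 47^32≡49, 47^64≡38, 47^128≡54
137 = 128 + 8 + 1, so 47^137 ≡ 54·29·47 ≡ 71 (mod 139)
71·71 = 5041 ≡ 37 (mod 139)
136 ≠ 37; the check fails.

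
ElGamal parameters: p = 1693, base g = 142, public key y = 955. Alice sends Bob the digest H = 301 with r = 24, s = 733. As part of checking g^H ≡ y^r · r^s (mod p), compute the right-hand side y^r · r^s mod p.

773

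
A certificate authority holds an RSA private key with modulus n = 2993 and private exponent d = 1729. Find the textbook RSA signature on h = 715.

h^1729 mod 2993 = 2394

2394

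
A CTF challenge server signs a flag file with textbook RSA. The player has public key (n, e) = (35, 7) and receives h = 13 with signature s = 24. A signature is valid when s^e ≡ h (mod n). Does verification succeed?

s^2 ≡ 24^2 = 576 ≡ 16
s^4 ≡ 16^2 = 256 ≡ 11
7 = 4 + 2 + 1, so s^7 ≡ 11·16·24 ≡ 24 (mod 35)
s^7 mod 35 = 24, but h = 13.

fails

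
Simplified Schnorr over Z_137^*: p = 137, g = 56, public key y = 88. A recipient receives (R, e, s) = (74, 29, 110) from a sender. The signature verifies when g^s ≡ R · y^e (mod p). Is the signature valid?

valid

g^s mod p:
Squares mod 137: 56^1≡56, 56^2≡122, 56^4≡88, 56^8≡72, 56^16≡115, 56^32≡73, 56^64≡123
110 = 64 + 32 + 8 + 4 + 2, so 56^110 ≡ 123·73·72·88·122 ≡ 72 (mod 137)
R · y^e mod p:
Squares mod 137: 88^1≡88, 88^2≡72, 88^4≡115, 88^8≡73, 88^16≡123
29 = 16 + 8 + 4 + 1, so 88^29 ≡ 123·73·115·88 ≡ 38 (mod 137)
74·38 = 2812 ≡ 72 (mod 137)
72 ≡ 72 (mod 137); signature holds.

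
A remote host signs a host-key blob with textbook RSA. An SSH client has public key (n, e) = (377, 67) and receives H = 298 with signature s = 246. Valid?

yes

Squares mod 377: s^1≡246, s^2≡196, s^4≡339, s^8≡313, s^16≡326, s^32≡339, s^64≡313
67 = 64 + 2 + 1, so s^67 ≡ 313·196·246 ≡ 298 (mod 377)
Since 298 equals the digest 298, verification succeeds.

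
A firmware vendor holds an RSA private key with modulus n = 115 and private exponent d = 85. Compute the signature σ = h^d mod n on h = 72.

Squares mod 115: h^1≡72, h^2≡9, h^4≡81, h^8≡6, h^16≡36, h^32≡31, h^64≡41
85 = 64 + 16 + 4 + 1, so h^85 ≡ 41·36·81·72 ≡ 52 (mod 115)

52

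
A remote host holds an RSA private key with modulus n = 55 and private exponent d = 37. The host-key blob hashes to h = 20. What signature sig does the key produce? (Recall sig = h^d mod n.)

h^2 ≡ 20^2 = 400 ≡ 15
h^4 ≡ 15^2 = 225 ≡ 5
h^8 ≡ 5^2 = 25
h^16 ≡ 25^2 = 625 ≡ 20
h^32 ≡ 20^2 = 400 ≡ 15
37 = 32 + 4 + 1, so h^37 ≡ 15·5·20 ≡ 15 (mod 55)

15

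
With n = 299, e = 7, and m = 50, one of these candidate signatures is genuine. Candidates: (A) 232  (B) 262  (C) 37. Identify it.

B

Candidate A: Squares mod 299: 232^1≡232, 232^2≡4, 232^4≡16; 7 = 4 + 2 + 1, so 232^7 ≡ 16·4·232 ≡ 197 (mod 299)
Candidate B: Squares mod 299: 262^1≡262, 262^2≡173, 262^4≡29; 7 = 4 + 2 + 1, so 262^7 ≡ 29·173·262 ≡ 50 (mod 299)
  → matches m = 50
Candidate C: Squares mod 299: 37^1≡37, 37^2≡173, 37^4≡29; 7 = 4 + 2 + 1, so 37^7 ≡ 29·173·37 ≡ 249 (mod 299)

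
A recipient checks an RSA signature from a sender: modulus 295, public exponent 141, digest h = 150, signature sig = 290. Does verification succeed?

Squares mod 295: sig^1≡290, sig^2≡25, sig^4≡35, sig^8≡45, sig^16≡255, sig^32≡125, sig^64≡285, sig^128≡100
141 = 128 + 8 + 4 + 1, so sig^141 ≡ 100·45·35·290 ≡ 150 (mod 295)
Since 150 equals the digest 150, verification succeeds.

passes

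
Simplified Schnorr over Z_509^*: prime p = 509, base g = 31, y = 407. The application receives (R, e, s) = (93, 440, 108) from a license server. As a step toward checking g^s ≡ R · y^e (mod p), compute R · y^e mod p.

Squares mod 509: 407^1≡407, 407^2≡224, 407^4≡294, 407^8≡415, 407^16≡183, 407^32≡404, 407^64≡336, 407^128≡407, 407^256≡224
440 = 256 + 128 + 32 + 16 + 8, so 407^440 ≡ 224·407·404·183·415 ≡ 67 (mod 509)
R · y^e ≡ 93·67 = 6231 ≡ 123 (mod 509)

123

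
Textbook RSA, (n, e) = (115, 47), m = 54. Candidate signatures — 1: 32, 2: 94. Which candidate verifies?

Candidate 1: Squares mod 115: 32^1≡32, 32^2≡104, 32^4≡6, 32^8≡36, 32^16≡31, 32^32≡41; 47 = 32 + 8 + 4 + 2 + 1, so 32^47 ≡ 41·36·6·104·32 ≡ 108 (mod 115)
Candidate 2: Squares mod 115: 94^1≡94, 94^2≡96, 94^4≡16, 94^8≡26, 94^16≡101, 94^32≡81; 47 = 32 + 8 + 4 + 2 + 1, so 94^47 ≡ 81·26·16·96·94 ≡ 54 (mod 115)
  → matches m = 54

2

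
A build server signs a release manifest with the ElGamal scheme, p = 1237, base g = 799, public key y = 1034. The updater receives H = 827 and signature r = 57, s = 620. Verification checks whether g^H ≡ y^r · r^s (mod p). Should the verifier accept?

reject

Left side g^H mod p:
799^2 = 638401 ≡ 109
799^4 ≡ 109^2 = 11881 ≡ 748
799^8 ≡ 748^2 = 559504 ≡ 380
799^16 ≡ 380^2 = 144400 ≡ 908
799^32 ≡ 908^2 = 824464 ≡ 622
799^64 ≡ 622^2 = 386884 ≡ 940
799^128 ≡ 940^2 = 883600 ≡ 382
799^256 ≡ 382^2 = 145924 ≡ 1195
799^512 ≡ 1195^2 = 1428025 ≡ 527
827 = 512 + 256 + 32 + 16 + 8 + 2 + 1, so 799^827 ≡ 527·1195·622·908·380·109·799 ≡ 501 (mod 1237)
Right side y^r · r^s mod p:
1034^2 = 1069156 ≡ 388
1034^4 ≡ 388^2 = 150544 ≡ 867
1034^8 ≡ 867^2 = 751689 ≡ 830
1034^16 ≡ 830^2 = 688900 ≡ 1128
1034^32 ≡ 1128^2 = 1272384 ≡ 748
57 = 32 + 16 + 8 + 1, so 1034^57 ≡ 748·1128·830·1034 ≡ 71 (mod 1237)
57^2 = 3249 ≡ 775
57^4 ≡ 775^2 = 600625 ≡ 680
57^8 ≡ 680^2 = 462400 ≡ 999
57^16 ≡ 999^2 = 998001 ≡ 979
57^32 ≡ 979^2 = 958441 ≡ 1003
57^64 ≡ 1003^2 = 1006009 ≡ 328
57^128 ≡ 328^2 = 107584 ≡ 1202
57^256 ≡ 1202^2 = 1444804 ≡ 1225
57^512 ≡ 1225^2 = 1500625 ≡ 144
620 = 512 + 64 + 32 + 8 + 4, so 57^620 ≡ 144·328·1003·999·680 ≡ 462 (mod 1237)
71·462 = 32802 ≡ 640 (mod 1237)
501 ≠ 640, so verification fails.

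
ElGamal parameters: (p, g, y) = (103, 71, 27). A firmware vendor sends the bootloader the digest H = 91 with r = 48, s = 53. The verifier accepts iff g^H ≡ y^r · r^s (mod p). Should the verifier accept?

Left side g^H mod p:
Squares mod 103: 71^1≡71, 71^2≡97, 71^4≡36, 71^8≡60, 71^16≡98, 71^32≡25, 71^64≡7
91 = 64 + 16 + 8 + 2 + 1, so 71^91 ≡ 7·98·60·97·71 ≡ 45 (mod 103)
Right side y^r · r^s mod p:
Squares mod 103: 27^1≡27, 27^2≡8, 27^4≡64, 27^8≡79, 27^16≡61, 27^32≡13
48 = 32 + 16, so 27^48 ≡ 13·61 ≡ 72 (mod 103)
Squares mod 103: 48^1≡48, 48^2≡38, 48^4≡2, 48^8≡4, 48^16≡16, 48^32≡50
53 = 32 + 16 + 4 + 1, so 48^53 ≡ 50·16·2·48 ≡ 65 (mod 103)
72·65 = 4680 ≡ 45 (mod 103)
45 ≡ 45 (mod 103), so the signature is genuine.

accept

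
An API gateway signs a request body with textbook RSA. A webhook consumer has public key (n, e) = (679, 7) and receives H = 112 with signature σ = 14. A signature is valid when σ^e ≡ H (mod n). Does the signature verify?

σ^7 mod 679 = 112
Since 112 equals the digest 112, verification succeeds.

verifies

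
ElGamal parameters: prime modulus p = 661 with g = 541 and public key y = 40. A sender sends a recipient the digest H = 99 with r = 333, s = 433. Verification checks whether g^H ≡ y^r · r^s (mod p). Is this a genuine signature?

Left side g^H mod p:
Squares mod 661: 541^1≡541, 541^2≡519, 541^4≡334, 541^8≡508, 541^16≡274, 541^32≡383, 541^64≡608
99 = 64 + 32 + 2 + 1, so 541^99 ≡ 608·383·519·541 ≡ 391 (mod 661)
Right side y^r · r^s mod p:
Squares mod 661: 40^1≡40, 40^2≡278, 40^4≡608, 40^8≡165, 40^16≡124, 40^32≡173, 40^64≡184, 40^128≡145, 40^256≡534
333 = 256 + 64 + 8 + 4 + 1, so 40^333 ≡ 534·184·165·608·40 ≡ 117 (mod 661)
Squares mod 661: 333^1≡333, 333^2≡502, 333^4≡163, 333^8≡129, 333^16≡116, 333^32≡236, 333^64≡172, 333^128≡500, 333^256≡142
433 = 256 + 128 + 32 + 16 + 1, so 333^433 ≡ 142·500·236·116·333 ≡ 294 (mod 661)
117·294 = 34398 ≡ 26 (mod 661)
391 ≠ 26, so verification fails.

forged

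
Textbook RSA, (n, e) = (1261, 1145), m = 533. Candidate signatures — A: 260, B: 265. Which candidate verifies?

A

Candidate A: Squares mod 1261: 260^1≡260, 260^2≡767, 260^4≡663, 260^8≡741, 260^16≡546, 260^32≡520, 260^64≡546, 260^128≡520, 260^256≡546, 260^512≡520, 260^1024≡546; 1145 = 1024 + 64 + 32 + 16 + 8 + 1, so 260^1145 ≡ 546·546·520·546·741·260 ≡ 533 (mod 1261)
  → matches m = 533
Candidate B: Squares mod 1261: 265^1≡265, 265^2≡870, 265^4≡300, 265^8≡469, 265^16≡547, 265^32≡352, 265^64≡326, 265^128≡352, 265^256≡326, 265^512≡352, 265^1024≡326; 1145 = 1024 + 64 + 32 + 16 + 8 + 1, so 265^1145 ≡ 326·326·352·547·469·265 ≡ 135 (mod 1261)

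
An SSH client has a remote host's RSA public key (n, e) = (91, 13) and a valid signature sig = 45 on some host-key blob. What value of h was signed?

sig^13 mod 91 = 45

45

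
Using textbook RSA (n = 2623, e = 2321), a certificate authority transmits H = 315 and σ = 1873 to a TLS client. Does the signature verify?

Squares mod 2623: σ^1≡1873, σ^2≡1178, σ^4≡117, σ^8≡574, σ^16≡1601, σ^32≡530, σ^64≡239, σ^128≡2038, σ^256≡1235, σ^512≡1262, σ^1024≡483, σ^2048≡2465
2321 = 2048 + 256 + 16 + 1, so σ^2321 ≡ 2465·1235·1601·1873 ≡ 315 (mod 2623)
Since 315 equals the digest 315, verification succeeds.

verifies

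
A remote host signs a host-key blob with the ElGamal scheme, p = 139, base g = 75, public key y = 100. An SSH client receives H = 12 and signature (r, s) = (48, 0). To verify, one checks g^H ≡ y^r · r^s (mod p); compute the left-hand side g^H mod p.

75^2 = 5625 ≡ 65
75^4 ≡ 65^2 = 4225 ≡ 55
75^8 ≡ 55^2 = 3025 ≡ 106
12 = 8 + 4, so 75^12 ≡ 106·55 ≡ 131 (mod 139)

131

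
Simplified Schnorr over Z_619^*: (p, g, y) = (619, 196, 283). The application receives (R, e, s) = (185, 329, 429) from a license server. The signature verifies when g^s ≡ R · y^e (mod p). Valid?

g^s mod p:
196^429 mod 619 = 545
R · y^e mod p:
283^329 mod 619 = 371
185·371 = 68635 ≡ 545 (mod 619)
545 ≡ 545 (mod 619); signature holds.

yes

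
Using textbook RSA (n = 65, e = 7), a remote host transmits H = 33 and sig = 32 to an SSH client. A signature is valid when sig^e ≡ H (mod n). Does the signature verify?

sig^2 ≡ 32^2 = 1024 ≡ 49
sig^4 ≡ 49^2 = 2401 ≡ 61
7 = 4 + 2 + 1, so sig^7 ≡ 61·49·32 ≡ 33 (mod 65)
sig^7 mod 65 = 33 matches H.

verifies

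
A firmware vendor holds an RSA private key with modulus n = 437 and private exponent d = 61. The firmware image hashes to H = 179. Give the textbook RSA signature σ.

Squares mod 437: H^1≡179, H^2≡140, H^4≡372, H^8≡292, H^16≡49, H^32≡216
61 = 32 + 16 + 8 + 4 + 1, so H^61 ≡ 216·49·292·372·179 ≡ 8 (mod 437)

8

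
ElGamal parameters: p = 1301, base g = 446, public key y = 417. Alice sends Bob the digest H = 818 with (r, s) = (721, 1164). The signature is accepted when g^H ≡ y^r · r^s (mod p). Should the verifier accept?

accept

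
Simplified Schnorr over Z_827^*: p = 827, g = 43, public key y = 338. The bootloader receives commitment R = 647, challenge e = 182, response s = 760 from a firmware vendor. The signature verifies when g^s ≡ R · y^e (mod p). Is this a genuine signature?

g^s mod p:
Squares mod 827: 43^1≡43, 43^2≡195, 43^4≡810, 43^8≡289, 43^16≡821, 43^32≡36, 43^64≡469, 43^128≡806, 43^256≡441, 43^512≡136
760 = 512 + 128 + 64 + 32 + 16 + 8, so 43^760 ≡ 136·806·469·36·821·289 ≡ 694 (mod 827)
R · y^e mod p:
Squares mod 827: 338^1≡338, 338^2≡118, 338^4≡692, 338^8≡31, 338^16≡134, 338^32≡589, 338^64≡408, 338^128≡237
182 = 128 + 32 + 16 + 4 + 2, so 338^182 ≡ 237·589·134·692·118 ≡ 281 (mod 827)
647·281 = 181807 ≡ 694 (mod 827)
694 ≡ 694 (mod 827); signature holds.

genuine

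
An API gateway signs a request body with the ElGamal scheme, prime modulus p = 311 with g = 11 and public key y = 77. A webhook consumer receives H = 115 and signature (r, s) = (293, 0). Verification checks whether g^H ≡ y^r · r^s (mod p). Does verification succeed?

fails

Left side g^H mod p:
11^115 mod 311 = 185
Right side y^r · r^s mod p:
77^293 mod 311 = 116
293^0 mod 311 = 1
116·1 = 116 ≡ 116 (mod 311)
185 ≠ 116, so verification fails.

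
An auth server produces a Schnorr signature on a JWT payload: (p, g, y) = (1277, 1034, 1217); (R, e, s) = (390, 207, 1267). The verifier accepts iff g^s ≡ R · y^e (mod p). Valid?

g^s mod p:
1034^1267 mod 1277 = 363
R · y^e mod p:
1217^207 mod 1277 = 1052
390·1052 = 410280 ≡ 363 (mod 1277)
363 ≡ 363 (mod 1277); signature holds.

yes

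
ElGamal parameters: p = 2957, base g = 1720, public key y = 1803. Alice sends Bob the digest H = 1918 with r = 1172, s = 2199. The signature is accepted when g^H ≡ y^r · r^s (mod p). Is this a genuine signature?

forged

Left side g^H mod p:
1720^1918 mod 2957 = 2865
Right side y^r · r^s mod p:
1803^1172 mod 2957 = 1754
1172^2199 mod 2957 = 1766
1754·1766 = 3097564 ≡ 1585 (mod 2957)
2865 ≠ 1585, so verification fails.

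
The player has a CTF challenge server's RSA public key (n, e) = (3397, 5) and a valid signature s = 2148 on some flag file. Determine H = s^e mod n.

2634

s^2 ≡ 2148^2 = 4613904 ≡ 778
s^4 ≡ 778^2 = 605284 ≡ 618
5 = 4 + 1, so s^5 ≡ 618·2148 ≡ 2634 (mod 3397)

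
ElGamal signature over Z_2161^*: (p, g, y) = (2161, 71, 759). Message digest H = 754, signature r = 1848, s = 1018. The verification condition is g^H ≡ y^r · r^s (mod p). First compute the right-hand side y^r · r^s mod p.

759^2 = 576081 ≡ 1255
759^4 ≡ 1255^2 = 1575025 ≡ 1817
759^8 ≡ 1817^2 = 3301489 ≡ 1642
759^16 ≡ 1642^2 = 2696164 ≡ 1397
759^32 ≡ 1397^2 = 1951609 ≡ 226
759^64 ≡ 226^2 = 51076 ≡ 1373
759^128 ≡ 1373^2 = 1885129 ≡ 737
759^256 ≡ 737^2 = 543169 ≡ 758
759^512 ≡ 758^2 = 574564 ≡ 1899
759^1024 ≡ 1899^2 = 3606201 ≡ 1653
1848 = 1024 + 512 + 256 + 32 + 16 + 8, so 759^1848 ≡ 1653·1899·758·226·1397·1642 ≡ 1945 (mod 2161)
1848^2 = 3415104 ≡ 724
1848^4 ≡ 724^2 = 524176 ≡ 1214
1848^8 ≡ 1214^2 = 1473796 ≡ 2155
1848^16 ≡ 2155^2 = 4644025 ≡ 36
1848^32 ≡ 36^2 = 1296
1848^64 ≡ 1296^2 = 1679616 ≡ 519
1848^128 ≡ 519^2 = 269361 ≡ 1397
1848^256 ≡ 1397^2 = 1951609 ≡ 226
1848^512 ≡ 226^2 = 51076 ≡ 1373
1018 = 512 + 256 + 128 + 64 + 32 + 16 + 8 + 2, so 1848^1018 ≡ 1373·226·1397·519·1296·36·2155·724 ≡ 390 (mod 2161)
y^r · r^s ≡ 1945·390 = 758550 ≡ 39 (mod 2161)

39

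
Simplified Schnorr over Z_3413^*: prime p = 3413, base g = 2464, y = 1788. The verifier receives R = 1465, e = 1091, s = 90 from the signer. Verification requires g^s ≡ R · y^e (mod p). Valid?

no

g^s mod p:
2464^90 mod 3413 = 2683
R · y^e mod p:
1788^1091 mod 3413 = 1798
1465·1798 = 2634070 ≡ 2647 (mod 3413)
2683 ≠ 2647; the check fails.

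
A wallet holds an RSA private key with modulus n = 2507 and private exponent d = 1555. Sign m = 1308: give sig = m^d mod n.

m^2 ≡ 1308^2 = 1710864 ≡ 1090
m^4 ≡ 1090^2 = 1188100 ≡ 2289
m^8 ≡ 2289^2 = 5239521 ≡ 2398
m^16 ≡ 2398^2 = 5750404 ≡ 1853
m^32 ≡ 1853^2 = 3433609 ≡ 1526
m^64 ≡ 1526^2 = 2328676 ≡ 2180
m^128 ≡ 2180^2 = 4752400 ≡ 1635
m^256 ≡ 1635^2 = 2673225 ≡ 763
m^512 ≡ 763^2 = 582169 ≡ 545
m^1024 ≡ 545^2 = 297025 ≡ 1199
1555 = 1024 + 512 + 16 + 2 + 1, so m^1555 ≡ 1199·545·1853·1090·1308 ≡ 218 (mod 2507)

218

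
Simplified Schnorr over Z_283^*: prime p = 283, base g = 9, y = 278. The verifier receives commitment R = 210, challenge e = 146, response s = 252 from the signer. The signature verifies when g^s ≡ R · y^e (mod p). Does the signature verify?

g^s mod p:
9^2 = 81
9^4 ≡ 81^2 = 6561 ≡ 52
9^8 ≡ 52^2 = 2704 ≡ 157
9^16 ≡ 157^2 = 24649 ≡ 28
9^32 ≡ 28^2 = 784 ≡ 218
9^64 ≡ 218^2 = 47524 ≡ 263
9^128 ≡ 263^2 = 69169 ≡ 117
252 = 128 + 64 + 32 + 16 + 8 + 4, so 9^252 ≡ 117·263·218·28·157·52 ≡ 51 (mod 283)
R · y^e mod p:
278^2 = 77284 ≡ 25
278^4 ≡ 25^2 = 625 ≡ 59
278^8 ≡ 59^2 = 3481 ≡ 85
278^16 ≡ 85^2 = 7225 ≡ 150
278^32 ≡ 150^2 = 22500 ≡ 143
278^64 ≡ 143^2 = 20449 ≡ 73
278^128 ≡ 73^2 = 5329 ≡ 235
146 = 128 + 16 + 2, so 278^146 ≡ 235·150·25 ≡ 271 (mod 283)
210·271 = 56910 ≡ 27 (mod 283)
51 ≠ 27; the check fails.

does not verify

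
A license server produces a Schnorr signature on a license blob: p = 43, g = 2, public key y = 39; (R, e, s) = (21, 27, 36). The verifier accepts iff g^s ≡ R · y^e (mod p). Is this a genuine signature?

g^s mod p:
2^2 = 4
2^4 ≡ 4^2 = 16
2^8 ≡ 16^2 = 256 ≡ 41
2^16 ≡ 41^2 = 1681 ≡ 4
2^32 ≡ 4^2 = 16
36 = 32 + 4, so 2^36 ≡ 16·16 ≡ 41 (mod 43)
R · y^e mod p:
39^2 = 1521 ≡ 16
39^4 ≡ 16^2 = 256 ≡ 41
39^8 ≡ 41^2 = 1681 ≡ 4
39^16 ≡ 4^2 = 16
27 = 16 + 8 + 2 + 1, so 39^27 ≡ 16·4·16·39 ≡ 32 (mod 43)
21·32 = 672 ≡ 27 (mod 43)
41 ≠ 27; the check fails.

forged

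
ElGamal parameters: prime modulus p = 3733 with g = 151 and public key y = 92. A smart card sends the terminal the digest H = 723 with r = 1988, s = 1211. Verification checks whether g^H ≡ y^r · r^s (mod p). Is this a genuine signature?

Left side g^H mod p:
151^723 mod 3733 = 615
Right side y^r · r^s mod p:
92^1988 mod 3733 = 2703
1988^1211 mod 3733 = 2627
2703·2627 = 7100781 ≡ 615 (mod 3733)
615 ≡ 615 (mod 3733), so the signature is genuine.

genuine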